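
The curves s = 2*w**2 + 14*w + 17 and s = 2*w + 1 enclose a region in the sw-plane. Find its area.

Both boundary curves give s as a function of w, so integrate with respect to w. Setting them equal: 2*w**2 + 12*w + 16 = 0, i.e. 2*(w + 2)*(w + 4) = 0, so they meet at w = -4, -2.
For w in [-4, -2], s = 2*w**2 + 14*w + 17 is on the left; area = ∫[-4,-2] (-(2*w**2 + 12*w + 16)) dw = 8/3.

8/3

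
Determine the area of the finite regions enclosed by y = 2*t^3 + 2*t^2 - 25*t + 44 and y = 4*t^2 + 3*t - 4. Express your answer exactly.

1741/6

Set the curves equal: 2*t^3 + 2*t^2 - 25*t + 44 = 4*t^2 + 3*t - 4, so 2*t^3 - 2*t^2 - 28*t + 48 = 0, which factors as 2*(t - 3)*(t - 2)*(t + 4) = 0. The curves meet at t = -4, 2, 3.
On [-4, 2], y = 2*t^3 + 2*t^2 - 25*t + 44 is on top; that piece has area ∫[-4,2] (2*t^3 - 2*t^2 - 28*t + 48) dt = 288.
On [2, 3], y = 4*t^2 + 3*t - 4 is on top; that piece has area ∫[2,3] (-(2*t^3 - 2*t^2 - 28*t + 48)) dt = 13/6.
Total enclosed area = 288 + 13/6 = 1741/6.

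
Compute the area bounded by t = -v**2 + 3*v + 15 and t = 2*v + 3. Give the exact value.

343/6

Both boundary curves give t as a function of v, so integrate with respect to v. Setting them equal: -v**2 + v + 12 = 0, i.e. -(v - 4)*(v + 3) = 0, so they meet at v = -3, 4.
For v in [-3, 4], t = -v**2 + 3*v + 15 is on the right; area = ∫[-3,4] (-v**2 + v + 12) dv = 343/6.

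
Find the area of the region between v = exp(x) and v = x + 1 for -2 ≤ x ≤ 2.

On [-2, 2], (exp(x)) - (x + 1) = -x + exp(x) - 1 is ≥ 0 throughout, so the area is a single integral of |-x + exp(x) - 1|.
∫[-2,2] (-x + exp(x) - 1) dx = -4 - exp(-2) + exp(2).

-4 - exp(-2) + exp(2)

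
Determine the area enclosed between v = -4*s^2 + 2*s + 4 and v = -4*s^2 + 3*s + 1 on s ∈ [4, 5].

On [4, 5], (-4*s^2 + 2*s + 4) - (-4*s^2 + 3*s + 1) = -s + 3 is ≤ 0 throughout, so the area is a single integral of |-s + 3|.
∫[4,5] (-s + 3) ds = -3/2; the area of that piece is 3/2.

3/2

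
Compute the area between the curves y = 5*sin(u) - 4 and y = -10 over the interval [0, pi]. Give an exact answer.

On [0, pi], (5*sin(u) - 4) - (-10) = 5*sin(u) + 6 is ≥ 0 throughout, so the area is a single integral of |5*sin(u) + 6|.
∫[0,pi] (5*sin(u) + 6) du = 10 + 6*pi.

10 + 6*pi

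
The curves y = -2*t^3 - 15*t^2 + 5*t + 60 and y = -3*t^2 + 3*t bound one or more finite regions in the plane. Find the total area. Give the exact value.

Set the curves equal: -2*t^3 - 15*t^2 + 5*t + 60 = -3*t^2 + 3*t, so -2*t^3 - 12*t^2 + 2*t + 60 = 0, which factors as -2*(t - 2)*(t + 3)*(t + 5) = 0. The curves meet at t = -5, -3, 2.
On [-5, -3], y = -3*t^2 + 3*t is on top; that piece has area ∫[-5,-3] (-(-2*t^3 - 12*t^2 + 2*t + 60)) dt = 16.
On [-3, 2], y = -2*t^3 - 15*t^2 + 5*t + 60 is on top; that piece has area ∫[-3,2] (-2*t^3 - 12*t^2 + 2*t + 60) dt = 375/2.
Total enclosed area = 16 + 375/2 = 407/2.

407/2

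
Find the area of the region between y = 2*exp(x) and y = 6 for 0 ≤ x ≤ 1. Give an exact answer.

8 - 2*exp(1)

On [0, 1], (2*exp(x)) - (6) = 2*exp(x) - 6 is ≤ 0 throughout, so the area is a single integral of |2*exp(x) - 6|.
∫[0,1] (2*exp(x) - 6) dx = -8 + 2*exp(1); the area of that piece is 8 - 2*exp(1).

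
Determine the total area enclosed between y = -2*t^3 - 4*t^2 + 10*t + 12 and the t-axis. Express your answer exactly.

The curve meets the t-axis where -2*t^3 - 4*t^2 + 10*t + 12 = 0, i.e. -2*(t - 2)*(t + 1)*(t + 3) = 0, at t = -3, -1, 2.
On [-3, -1] the curve lies below the axis; ∫[-3,-1] (-2*t^3 - 4*t^2 + 10*t + 12) dt = -32/3, giving area 32/3.
On [-1, 2] the curve lies above the axis; ∫[-1,2] (-2*t^3 - 4*t^2 + 10*t + 12) dt = 63/2, giving area 63/2.
Total area = 32/3 + 63/2 = 253/6.

253/6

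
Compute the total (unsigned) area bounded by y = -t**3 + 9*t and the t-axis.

The curve meets the t-axis where -t**3 + 9*t = 0, i.e. -t*(t - 3)*(t + 3) = 0, at t = -3, 0, 3.
On [-3, 0] the curve lies below the axis; ∫[-3,0] (-t**3 + 9*t) dt = -81/4, giving area 81/4.
On [0, 3] the curve lies above the axis; ∫[0,3] (-t**3 + 9*t) dt = 81/4, giving area 81/4.
Total area = 81/4 + 81/4 = 81/2.

81/2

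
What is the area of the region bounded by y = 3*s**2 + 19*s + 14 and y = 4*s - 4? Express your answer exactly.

Set the curves equal: 3*s**2 + 19*s + 14 = 4*s - 4, so 3*s**2 + 15*s + 18 = 0, which factors as 3*(s + 2)*(s + 3) = 0. The curves meet at s = -3, -2.
On [-3, -2], y = 4*s - 4 is on top; that piece has area ∫[-3,-2] (-(3*s**2 + 15*s + 18)) ds = 1/2.

1/2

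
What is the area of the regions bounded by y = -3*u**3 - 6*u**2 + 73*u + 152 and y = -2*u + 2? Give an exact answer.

Set the curves equal: -3*u**3 - 6*u**2 + 73*u + 152 = -2*u + 2, so -3*u**3 - 6*u**2 + 75*u + 150 = 0, which factors as -3*(u - 5)*(u + 2)*(u + 5) = 0. The curves meet at u = -5, -2, 5.
On [-5, -2], y = -2*u + 2 is on top; that piece has area ∫[-5,-2] (-(-3*u**3 - 6*u**2 + 75*u + 150)) du = 459/4.
On [-2, 5], y = -3*u**3 - 6*u**2 + 73*u + 152 is on top; that piece has area ∫[-2,5] (-3*u**3 - 6*u**2 + 75*u + 150) du = 4459/4.
Total enclosed area = 459/4 + 4459/4 = 2459/2.

2459/2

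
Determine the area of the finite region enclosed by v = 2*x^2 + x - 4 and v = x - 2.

Set the curves equal: 2*x^2 + x - 4 = x - 2, so 2*x^2 - 2 = 0, which factors as 2*(x - 1)*(x + 1) = 0. The curves meet at x = -1, 1.
On [-1, 1], v = x - 2 is on top; that piece has area ∫[-1,1] (-(2*x^2 - 2)) dx = 8/3.

8/3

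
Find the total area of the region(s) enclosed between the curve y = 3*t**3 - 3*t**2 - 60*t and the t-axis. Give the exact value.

The curve meets the t-axis where 3*t**3 - 3*t**2 - 60*t = 0, i.e. 3*t*(t - 5)*(t + 4) = 0, at t = -4, 0, 5.
On [-4, 0] the curve lies above the axis; ∫[-4,0] (3*t**3 - 3*t**2 - 60*t) dt = 224, giving area 224.
On [0, 5] the curve lies below the axis; ∫[0,5] (3*t**3 - 3*t**2 - 60*t) dt = -1625/4, giving area 1625/4.
Total area = 224 + 1625/4 = 2521/4.

2521/4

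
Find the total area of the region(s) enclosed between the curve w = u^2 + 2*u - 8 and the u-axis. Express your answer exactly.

The curve meets the u-axis where u^2 + 2*u - 8 = 0, i.e. (u - 2)*(u + 4) = 0, at u = -4, 2.
On [-4, 2] the curve lies below the axis; ∫[-4,2] (u^2 + 2*u - 8) du = -36, giving area 36.

36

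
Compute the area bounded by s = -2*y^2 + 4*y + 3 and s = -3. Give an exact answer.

64/3

Both boundary curves give s as a function of y, so integrate with respect to y. Setting them equal: -2*y^2 + 4*y + 6 = 0, i.e. -2*(y - 3)*(y + 1) = 0, so they meet at y = -1, 3.
For y in [-1, 3], s = -2*y^2 + 4*y + 3 is on the right; area = ∫[-1,3] (-2*y^2 + 4*y + 6) dy = 64/3.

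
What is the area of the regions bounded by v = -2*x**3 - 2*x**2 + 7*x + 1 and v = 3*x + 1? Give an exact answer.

37/6

Set the curves equal: -2*x**3 - 2*x**2 + 7*x + 1 = 3*x + 1, so -2*x**3 - 2*x**2 + 4*x = 0, which factors as -2*x*(x - 1)*(x + 2) = 0. The curves meet at x = -2, 0, 1.
On [-2, 0], v = 3*x + 1 is on top; that piece has area ∫[-2,0] (-(-2*x**3 - 2*x**2 + 4*x)) dx = 16/3.
On [0, 1], v = -2*x**3 - 2*x**2 + 7*x + 1 is on top; that piece has area ∫[0,1] (-2*x**3 - 2*x**2 + 4*x) dx = 5/6.
Total enclosed area = 16/3 + 5/6 = 37/6.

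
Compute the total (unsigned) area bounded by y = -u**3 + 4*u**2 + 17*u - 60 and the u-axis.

The curve meets the u-axis where -u**3 + 4*u**2 + 17*u - 60 = 0, i.e. -(u - 5)*(u - 3)*(u + 4) = 0, at u = -4, 3, 5.
On [-4, 3] the curve lies below the axis; ∫[-4,3] (-u**3 + 4*u**2 + 17*u - 60) du = -3773/12, giving area 3773/12.
On [3, 5] the curve lies above the axis; ∫[3,5] (-u**3 + 4*u**2 + 17*u - 60) du = 32/3, giving area 32/3.
Total area = 3773/12 + 32/3 = 3901/12.

3901/12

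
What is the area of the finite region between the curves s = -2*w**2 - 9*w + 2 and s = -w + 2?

64/3

Both boundary curves give s as a function of w, so integrate with respect to w. Setting them equal: -2*w**2 - 8*w = 0, i.e. -2*w*(w + 4) = 0, so they meet at w = -4, 0.
For w in [-4, 0], s = -2*w**2 - 9*w + 2 is on the right; area = ∫[-4,0] (-2*w**2 - 8*w) dw = 64/3.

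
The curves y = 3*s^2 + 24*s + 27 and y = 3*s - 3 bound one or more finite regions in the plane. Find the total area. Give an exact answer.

Set the curves equal: 3*s^2 + 24*s + 27 = 3*s - 3, so 3*s^2 + 21*s + 30 = 0, which factors as 3*(s + 2)*(s + 5) = 0. The curves meet at s = -5, -2.
On [-5, -2], y = 3*s - 3 is on top; that piece has area ∫[-5,-2] (-(3*s^2 + 21*s + 30)) ds = 27/2.

27/2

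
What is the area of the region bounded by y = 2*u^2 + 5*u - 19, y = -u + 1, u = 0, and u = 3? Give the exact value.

The difference (2*u^2 + 5*u - 19) - (-u + 1) = 2*u^2 + 6*u - 20 changes sign at u = 2 inside [0, 3], so split the integral there.
∫[0,2] (2*u^2 + 6*u - 20) du = -68/3; the area of that piece is 68/3.
∫[2,3] (2*u^2 + 6*u - 20) du = 23/3.
Total area = 68/3 + 23/3 = 91/3.

91/3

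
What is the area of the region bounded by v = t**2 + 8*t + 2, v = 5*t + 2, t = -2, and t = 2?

12

The difference (t**2 + 8*t + 2) - (5*t + 2) = t**2 + 3*t changes sign at t = 0 inside [-2, 2], so split the integral there.
∫[-2,0] (t**2 + 3*t) dt = -10/3; the area of that piece is 10/3.
∫[0,2] (t**2 + 3*t) dt = 26/3.
Total area = 10/3 + 26/3 = 12.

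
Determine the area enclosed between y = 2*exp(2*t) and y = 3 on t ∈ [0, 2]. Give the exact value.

The difference (2*exp(2*t)) - (3) = 2*exp(2*t) - 3 changes sign at t = -log(2)/2 + log(3)/2 inside [0, 2], so split the integral there.
∫[0,-log(2)/2 + log(3)/2] (2*exp(2*t) - 3) dt = log(2*sqrt(6)/9) + 1/2; the area of that piece is -1/2 + log(3*sqrt(6)/4).
∫[-log(2)/2 + log(3)/2,2] (2*exp(2*t) - 3) dt = -15/2 - 3*log(2)/2 + 3*log(3)/2 + exp(4).
Total area = (-1/2 + log(3*sqrt(6)/4)) + (-15/2 - 3*log(2)/2 + 3*log(3)/2 + exp(4)) = -8 - 7*log(2)/2 + log(6)/2 + 5*log(3)/2 + exp(4).

-8 - 7*log(2)/2 + log(6)/2 + 5*log(3)/2 + exp(4)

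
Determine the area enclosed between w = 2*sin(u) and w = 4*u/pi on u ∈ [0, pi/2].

On [0, pi/2], (2*sin(u)) - (4*u/pi) = -4*u/pi + 2*sin(u) is ≥ 0 throughout, so the area is a single integral of |-4*u/pi + 2*sin(u)|.
∫[0,pi/2] (-4*u/pi + 2*sin(u)) du = 2 - pi/2.

2 - pi/2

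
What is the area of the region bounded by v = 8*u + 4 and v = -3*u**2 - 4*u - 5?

4

Set the curves equal: 8*u + 4 = -3*u**2 - 4*u - 5, so 3*u**2 + 12*u + 9 = 0, which factors as 3*(u + 1)*(u + 3) = 0. The curves meet at u = -3, -1.
On [-3, -1], v = -3*u**2 - 4*u - 5 is on top; that piece has area ∫[-3,-1] (-(3*u**2 + 12*u + 9)) du = 4.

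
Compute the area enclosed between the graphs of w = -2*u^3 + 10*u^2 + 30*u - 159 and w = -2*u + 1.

5137/6

Set the curves equal: -2*u^3 + 10*u^2 + 30*u - 159 = -2*u + 1, so -2*u^3 + 10*u^2 + 32*u - 160 = 0, which factors as -2*(u - 5)*(u - 4)*(u + 4) = 0. The curves meet at u = -4, 4, 5.
On [-4, 4], w = -2*u + 1 is on top; that piece has area ∫[-4,4] (-(-2*u^3 + 10*u^2 + 32*u - 160)) du = 2560/3.
On [4, 5], w = -2*u^3 + 10*u^2 + 30*u - 159 is on top; that piece has area ∫[4,5] (-2*u^3 + 10*u^2 + 32*u - 160) du = 17/6.
Total enclosed area = 2560/3 + 17/6 = 5137/6.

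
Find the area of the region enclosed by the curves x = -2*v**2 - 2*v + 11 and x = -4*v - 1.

125/3

Both boundary curves give x as a function of v, so integrate with respect to v. Setting them equal: -2*v**2 + 2*v + 12 = 0, i.e. -2*(v - 3)*(v + 2) = 0, so they meet at v = -2, 3.
For v in [-2, 3], x = -2*v**2 - 2*v + 11 is on the right; area = ∫[-2,3] (-2*v**2 + 2*v + 12) dv = 125/3.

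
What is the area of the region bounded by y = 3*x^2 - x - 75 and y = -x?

500

Set the curves equal: 3*x^2 - x - 75 = -x, so 3*x^2 - 75 = 0, which factors as 3*(x - 5)*(x + 5) = 0. The curves meet at x = -5, 5.
On [-5, 5], y = -x is on top; that piece has area ∫[-5,5] (-(3*x^2 - 75)) dx = 500.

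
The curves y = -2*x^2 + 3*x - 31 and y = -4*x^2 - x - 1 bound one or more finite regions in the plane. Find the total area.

512/3

Set the curves equal: -2*x^2 + 3*x - 31 = -4*x^2 - x - 1, so 2*x^2 + 4*x - 30 = 0, which factors as 2*(x - 3)*(x + 5) = 0. The curves meet at x = -5, 3.
On [-5, 3], y = -4*x^2 - x - 1 is on top; that piece has area ∫[-5,3] (-(2*x^2 + 4*x - 30)) dx = 512/3.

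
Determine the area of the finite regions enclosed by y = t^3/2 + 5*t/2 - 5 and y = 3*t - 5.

1/4

Set the curves equal: t^3/2 + 5*t/2 - 5 = 3*t - 5, so t^3/2 - t/2 = 0, which factors as t*(t - 1)*(t + 1)/2 = 0. The curves meet at t = -1, 0, 1.
On [-1, 0], y = t^3/2 + 5*t/2 - 5 is on top; that piece has area ∫[-1,0] (t^3/2 - t/2) dt = 1/8.
On [0, 1], y = 3*t - 5 is on top; that piece has area ∫[0,1] (-(t^3/2 - t/2)) dt = 1/8.
Total enclosed area = 1/8 + 1/8 = 1/4.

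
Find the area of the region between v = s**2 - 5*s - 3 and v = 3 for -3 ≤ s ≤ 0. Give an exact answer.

The difference (s**2 - 5*s - 3) - (3) = s**2 - 5*s - 6 changes sign at s = -1 inside [-3, 0], so split the integral there.
∫[-3,-1] (s**2 - 5*s - 6) ds = 50/3.
∫[-1,0] (s**2 - 5*s - 6) ds = -19/6; the area of that piece is 19/6.
Total area = 50/3 + 19/6 = 119/6.

119/6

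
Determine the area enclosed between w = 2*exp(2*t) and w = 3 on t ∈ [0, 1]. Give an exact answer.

-5 - 7*log(2)/2 + log(6)/2 + 5*log(3)/2 + exp(2)

The difference (2*exp(2*t)) - (3) = 2*exp(2*t) - 3 changes sign at t = -log(2)/2 + log(3)/2 inside [0, 1], so split the integral there.
∫[0,-log(2)/2 + log(3)/2] (2*exp(2*t) - 3) dt = log(2*sqrt(6)/9) + 1/2; the area of that piece is -1/2 + log(3*sqrt(6)/4).
∫[-log(2)/2 + log(3)/2,1] (2*exp(2*t) - 3) dt = -9/2 - 3*log(2)/2 + 3*log(3)/2 + exp(2).
Total area = (-1/2 + log(3*sqrt(6)/4)) + (-9/2 - 3*log(2)/2 + 3*log(3)/2 + exp(2)) = -5 - 7*log(2)/2 + log(6)/2 + 5*log(3)/2 + exp(2).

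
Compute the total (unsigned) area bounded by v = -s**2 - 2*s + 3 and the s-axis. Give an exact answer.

The curve meets the s-axis where -s**2 - 2*s + 3 = 0, i.e. -(s - 1)*(s + 3) = 0, at s = -3, 1.
On [-3, 1] the curve lies above the axis; ∫[-3,1] (-s**2 - 2*s + 3) ds = 32/3, giving area 32/3.

32/3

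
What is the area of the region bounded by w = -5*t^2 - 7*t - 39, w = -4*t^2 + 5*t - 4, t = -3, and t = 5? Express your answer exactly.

1280/3

On [-3, 5], (-5*t^2 - 7*t - 39) - (-4*t^2 + 5*t - 4) = -t^2 - 12*t - 35 is ≤ 0 throughout, so the area is a single integral of |-t^2 - 12*t - 35|.
∫[-3,5] (-t^2 - 12*t - 35) dt = -1280/3; the area of that piece is 1280/3.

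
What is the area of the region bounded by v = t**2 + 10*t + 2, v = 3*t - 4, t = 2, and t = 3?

179/6

On [2, 3], (t**2 + 10*t + 2) - (3*t - 4) = t**2 + 7*t + 6 is ≥ 0 throughout, so the area is a single integral of |t**2 + 7*t + 6|.
∫[2,3] (t**2 + 7*t + 6) dt = 179/6.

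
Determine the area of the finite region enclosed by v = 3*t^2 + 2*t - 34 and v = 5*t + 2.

343/2

Set the curves equal: 3*t^2 + 2*t - 34 = 5*t + 2, so 3*t^2 - 3*t - 36 = 0, which factors as 3*(t - 4)*(t + 3) = 0. The curves meet at t = -3, 4.
On [-3, 4], v = 5*t + 2 is on top; that piece has area ∫[-3,4] (-(3*t^2 - 3*t - 36)) dt = 343/2.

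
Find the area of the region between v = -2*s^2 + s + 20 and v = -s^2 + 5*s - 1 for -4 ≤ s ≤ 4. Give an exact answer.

136

The difference (-2*s^2 + s + 20) - (-s^2 + 5*s - 1) = -s^2 - 4*s + 21 changes sign at s = 3 inside [-4, 4], so split the integral there.
∫[-4,3] (-s^2 - 4*s + 21) ds = 392/3.
∫[3,4] (-s^2 - 4*s + 21) ds = -16/3; the area of that piece is 16/3.
Total area = 392/3 + 16/3 = 136.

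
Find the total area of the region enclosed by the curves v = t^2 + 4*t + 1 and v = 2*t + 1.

Set the curves equal: t^2 + 4*t + 1 = 2*t + 1, so t^2 + 2*t = 0, which factors as t*(t + 2) = 0. The curves meet at t = -2, 0.
On [-2, 0], v = 2*t + 1 is on top; that piece has area ∫[-2,0] (-(t^2 + 2*t)) dt = 4/3.

4/3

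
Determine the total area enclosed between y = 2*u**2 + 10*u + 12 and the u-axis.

The curve meets the u-axis where 2*u**2 + 10*u + 12 = 0, i.e. 2*(u + 2)*(u + 3) = 0, at u = -3, -2.
On [-3, -2] the curve lies below the axis; ∫[-3,-2] (2*u**2 + 10*u + 12) du = -1/3, giving area 1/3.

1/3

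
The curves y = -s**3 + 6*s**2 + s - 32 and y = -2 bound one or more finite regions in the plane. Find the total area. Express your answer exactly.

407/4

Set the curves equal: -s**3 + 6*s**2 + s - 32 = -2, so -s**3 + 6*s**2 + s - 30 = 0, which factors as -(s - 5)*(s - 3)*(s + 2) = 0. The curves meet at s = -2, 3, 5.
On [-2, 3], y = -2 is on top; that piece has area ∫[-2,3] (-(-s**3 + 6*s**2 + s - 30)) ds = 375/4.
On [3, 5], y = -s**3 + 6*s**2 + s - 32 is on top; that piece has area ∫[3,5] (-s**3 + 6*s**2 + s - 30) ds = 8.
Total enclosed area = 375/4 + 8 = 407/4.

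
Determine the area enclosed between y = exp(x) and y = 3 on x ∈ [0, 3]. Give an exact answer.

The difference (exp(x)) - (3) = exp(x) - 3 changes sign at x = log(3) inside [0, 3], so split the integral there.
∫[0,log(3)] (exp(x) - 3) dx = 2 - log(27); the area of that piece is -2 + log(27).
∫[log(3),3] (exp(x) - 3) dx = -12 + 3*log(3) + exp(3).
Total area = (-2 + log(27)) + (-12 + 3*log(3) + exp(3)) = -14 + 6*log(3) + exp(3).

-14 + 6*log(3) + exp(3)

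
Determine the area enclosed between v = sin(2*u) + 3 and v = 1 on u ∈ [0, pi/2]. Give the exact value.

On [0, pi/2], (sin(2*u) + 3) - (1) = sin(2*u) + 2 is ≥ 0 throughout, so the area is a single integral of |sin(2*u) + 2|.
∫[0,pi/2] (sin(2*u) + 2) du = 1 + pi.

1 + pi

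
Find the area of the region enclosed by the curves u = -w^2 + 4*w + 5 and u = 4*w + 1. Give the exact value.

32/3

Both boundary curves give u as a function of w, so integrate with respect to w. Setting them equal: -w^2 + 4 = 0, i.e. -(w - 2)*(w + 2) = 0, so they meet at w = -2, 2.
For w in [-2, 2], u = -w^2 + 4*w + 5 is on the right; area = ∫[-2,2] (-w^2 + 4) dw = 32/3.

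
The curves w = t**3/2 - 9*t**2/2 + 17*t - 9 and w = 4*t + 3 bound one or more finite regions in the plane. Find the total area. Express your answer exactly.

1/4

Set the curves equal: t**3/2 - 9*t**2/2 + 17*t - 9 = 4*t + 3, so t**3/2 - 9*t**2/2 + 13*t - 12 = 0, which factors as (t - 4)*(t - 3)*(t - 2)/2 = 0. The curves meet at t = 2, 3, 4.
On [2, 3], w = t**3/2 - 9*t**2/2 + 17*t - 9 is on top; that piece has area ∫[2,3] (t**3/2 - 9*t**2/2 + 13*t - 12) dt = 1/8.
On [3, 4], w = 4*t + 3 is on top; that piece has area ∫[3,4] (-(t**3/2 - 9*t**2/2 + 13*t - 12)) dt = 1/8.
Total enclosed area = 1/8 + 1/8 = 1/4.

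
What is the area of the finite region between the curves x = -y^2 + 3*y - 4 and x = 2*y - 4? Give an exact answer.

Both boundary curves give x as a function of y, so integrate with respect to y. Setting them equal: -y^2 + y = 0, i.e. -y*(y - 1) = 0, so they meet at y = 0, 1.
For y in [0, 1], x = -y^2 + 3*y - 4 is on the right; area = ∫[0,1] (-y^2 + y) dy = 1/6.

1/6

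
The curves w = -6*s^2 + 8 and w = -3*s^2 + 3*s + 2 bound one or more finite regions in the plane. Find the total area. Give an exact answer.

Set the curves equal: -6*s^2 + 8 = -3*s^2 + 3*s + 2, so -3*s^2 - 3*s + 6 = 0, which factors as -3*(s - 1)*(s + 2) = 0. The curves meet at s = -2, 1.
On [-2, 1], w = -6*s^2 + 8 is on top; that piece has area ∫[-2,1] (-3*s^2 - 3*s + 6) ds = 27/2.

27/2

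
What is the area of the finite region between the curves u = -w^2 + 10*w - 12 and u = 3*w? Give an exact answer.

1/6

Both boundary curves give u as a function of w, so integrate with respect to w. Setting them equal: -w^2 + 7*w - 12 = 0, i.e. -(w - 4)*(w - 3) = 0, so they meet at w = 3, 4.
For w in [3, 4], u = -w^2 + 10*w - 12 is on the right; area = ∫[3,4] (-w^2 + 7*w - 12) dw = 1/6.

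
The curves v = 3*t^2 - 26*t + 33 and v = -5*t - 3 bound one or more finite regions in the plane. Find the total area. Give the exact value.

1/2

Set the curves equal: 3*t^2 - 26*t + 33 = -5*t - 3, so 3*t^2 - 21*t + 36 = 0, which factors as 3*(t - 4)*(t - 3) = 0. The curves meet at t = 3, 4.
On [3, 4], v = -5*t - 3 is on top; that piece has area ∫[3,4] (-(3*t^2 - 21*t + 36)) dt = 1/2.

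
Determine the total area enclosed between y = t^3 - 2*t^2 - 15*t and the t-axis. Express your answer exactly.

The curve meets the t-axis where t^3 - 2*t^2 - 15*t = 0, i.e. t*(t - 5)*(t + 3) = 0, at t = -3, 0, 5.
On [-3, 0] the curve lies above the axis; ∫[-3,0] (t^3 - 2*t^2 - 15*t) dt = 117/4, giving area 117/4.
On [0, 5] the curve lies below the axis; ∫[0,5] (t^3 - 2*t^2 - 15*t) dt = -1375/12, giving area 1375/12.
Total area = 117/4 + 1375/12 = 863/6.

863/6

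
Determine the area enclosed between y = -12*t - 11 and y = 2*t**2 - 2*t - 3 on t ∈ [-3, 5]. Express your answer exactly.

The difference (-12*t - 11) - (2*t**2 - 2*t - 3) = -2*t**2 - 10*t - 8 changes sign at t = -1 inside [-3, 5], so split the integral there.
∫[-3,-1] (-2*t**2 - 10*t - 8) dt = 20/3.
∫[-1,5] (-2*t**2 - 10*t - 8) dt = -252; the area of that piece is 252.
Total area = 20/3 + 252 = 776/3.

776/3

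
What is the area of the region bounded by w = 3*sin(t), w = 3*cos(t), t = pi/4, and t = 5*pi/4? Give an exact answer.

6*sqrt(2)

On [pi/4, 5*pi/4], (3*sin(t)) - (3*cos(t)) = 3*sin(t) - 3*cos(t) is ≥ 0 throughout, so the area is a single integral of |3*sin(t) - 3*cos(t)|.
∫[pi/4,5*pi/4] (3*sin(t) - 3*cos(t)) dt = 6*sqrt(2).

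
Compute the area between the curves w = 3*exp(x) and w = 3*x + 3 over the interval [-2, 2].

On [-2, 2], (3*exp(x)) - (3*x + 3) = -3*x + 3*exp(x) - 3 is ≥ 0 throughout, so the area is a single integral of |-3*x + 3*exp(x) - 3|.
∫[-2,2] (-3*x + 3*exp(x) - 3) dx = -12 - 3*exp(-2) + 3*exp(2).

-12 - 3*exp(-2) + 3*exp(2)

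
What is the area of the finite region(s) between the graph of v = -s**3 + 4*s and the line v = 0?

8

The curve meets the s-axis where -s**3 + 4*s = 0, i.e. -s*(s - 2)*(s + 2) = 0, at s = -2, 0, 2.
On [-2, 0] the curve lies below the axis; ∫[-2,0] (-s**3 + 4*s) ds = -4, giving area 4.
On [0, 2] the curve lies above the axis; ∫[0,2] (-s**3 + 4*s) ds = 4, giving area 4.
Total area = 4 + 4 = 8.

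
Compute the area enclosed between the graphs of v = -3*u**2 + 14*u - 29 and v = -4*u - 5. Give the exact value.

Set the curves equal: -3*u**2 + 14*u - 29 = -4*u - 5, so -3*u**2 + 18*u - 24 = 0, which factors as -3*(u - 4)*(u - 2) = 0. The curves meet at u = 2, 4.
On [2, 4], v = -3*u**2 + 14*u - 29 is on top; that piece has area ∫[2,4] (-3*u**2 + 18*u - 24) du = 4.

4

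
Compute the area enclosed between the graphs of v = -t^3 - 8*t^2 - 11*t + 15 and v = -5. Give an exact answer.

443/6

Set the curves equal: -t^3 - 8*t^2 - 11*t + 15 = -5, so -t^3 - 8*t^2 - 11*t + 20 = 0, which factors as -(t - 1)*(t + 4)*(t + 5) = 0. The curves meet at t = -5, -4, 1.
On [-5, -4], v = -5 is on top; that piece has area ∫[-5,-4] (-(-t^3 - 8*t^2 - 11*t + 20)) dt = 11/12.
On [-4, 1], v = -t^3 - 8*t^2 - 11*t + 15 is on top; that piece has area ∫[-4,1] (-t^3 - 8*t^2 - 11*t + 20) dt = 875/12.
Total enclosed area = 11/12 + 875/12 = 443/6.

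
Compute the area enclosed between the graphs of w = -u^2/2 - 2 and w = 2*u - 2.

16/3

Set the curves equal: -u^2/2 - 2 = 2*u - 2, so -u^2/2 - 2*u = 0, which factors as -u*(u + 4)/2 = 0. The curves meet at u = -4, 0.
On [-4, 0], w = -u^2/2 - 2 is on top; that piece has area ∫[-4,0] (-u^2/2 - 2*u) du = 16/3.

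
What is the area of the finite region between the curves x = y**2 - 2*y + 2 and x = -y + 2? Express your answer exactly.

Both boundary curves give x as a function of y, so integrate with respect to y. Setting them equal: y**2 - y = 0, i.e. y*(y - 1) = 0, so they meet at y = 0, 1.
For y in [0, 1], x = y**2 - 2*y + 2 is on the left; area = ∫[0,1] (-(y**2 - y)) dy = 1/6.

1/6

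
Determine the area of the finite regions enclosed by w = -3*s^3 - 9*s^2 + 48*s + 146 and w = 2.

Set the curves equal: -3*s^3 - 9*s^2 + 48*s + 146 = 2, so -3*s^3 - 9*s^2 + 48*s + 144 = 0, which factors as -3*(s - 4)*(s + 3)*(s + 4) = 0. The curves meet at s = -4, -3, 4.
On [-4, -3], w = 2 is on top; that piece has area ∫[-4,-3] (-(-3*s^3 - 9*s^2 + 48*s + 144)) ds = 15/4.
On [-3, 4], w = -3*s^3 - 9*s^2 + 48*s + 146 is on top; that piece has area ∫[-3,4] (-3*s^3 - 9*s^2 + 48*s + 144) ds = 3087/4.
Total enclosed area = 15/4 + 3087/4 = 1551/2.

1551/2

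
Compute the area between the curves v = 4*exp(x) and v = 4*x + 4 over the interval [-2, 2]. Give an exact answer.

-16 - 4*exp(-2) + 4*exp(2)

On [-2, 2], (4*exp(x)) - (4*x + 4) = -4*x + 4*exp(x) - 4 is ≥ 0 throughout, so the area is a single integral of |-4*x + 4*exp(x) - 4|.
∫[-2,2] (-4*x + 4*exp(x) - 4) dx = -16 - 4*exp(-2) + 4*exp(2).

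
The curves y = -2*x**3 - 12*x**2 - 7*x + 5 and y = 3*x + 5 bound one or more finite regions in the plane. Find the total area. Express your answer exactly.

Set the curves equal: -2*x**3 - 12*x**2 - 7*x + 5 = 3*x + 5, so -2*x**3 - 12*x**2 - 10*x = 0, which factors as -2*x*(x + 1)*(x + 5) = 0. The curves meet at x = -5, -1, 0.
On [-5, -1], y = 3*x + 5 is on top; that piece has area ∫[-5,-1] (-(-2*x**3 - 12*x**2 - 10*x)) dx = 64.
On [-1, 0], y = -2*x**3 - 12*x**2 - 7*x + 5 is on top; that piece has area ∫[-1,0] (-2*x**3 - 12*x**2 - 10*x) dx = 3/2.
Total enclosed area = 64 + 3/2 = 131/2.

131/2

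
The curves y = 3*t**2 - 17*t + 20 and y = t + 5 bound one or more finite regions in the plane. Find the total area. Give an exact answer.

Set the curves equal: 3*t**2 - 17*t + 20 = t + 5, so 3*t**2 - 18*t + 15 = 0, which factors as 3*(t - 5)*(t - 1) = 0. The curves meet at t = 1, 5.
On [1, 5], y = t + 5 is on top; that piece has area ∫[1,5] (-(3*t**2 - 18*t + 15)) dt = 32.

32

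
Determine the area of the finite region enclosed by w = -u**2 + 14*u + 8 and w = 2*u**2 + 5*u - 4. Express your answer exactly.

Set the curves equal: -u**2 + 14*u + 8 = 2*u**2 + 5*u - 4, so -3*u**2 + 9*u + 12 = 0, which factors as -3*(u - 4)*(u + 1) = 0. The curves meet at u = -1, 4.
On [-1, 4], w = -u**2 + 14*u + 8 is on top; that piece has area ∫[-1,4] (-3*u**2 + 9*u + 12) du = 125/2.

125/2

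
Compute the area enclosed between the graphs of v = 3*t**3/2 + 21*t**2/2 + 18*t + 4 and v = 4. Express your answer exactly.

71/4

Set the curves equal: 3*t**3/2 + 21*t**2/2 + 18*t + 4 = 4, so 3*t**3/2 + 21*t**2/2 + 18*t = 0, which factors as 3*t*(t + 3)*(t + 4)/2 = 0. The curves meet at t = -4, -3, 0.
On [-4, -3], v = 3*t**3/2 + 21*t**2/2 + 18*t + 4 is on top; that piece has area ∫[-4,-3] (3*t**3/2 + 21*t**2/2 + 18*t) dt = 7/8.
On [-3, 0], v = 4 is on top; that piece has area ∫[-3,0] (-(3*t**3/2 + 21*t**2/2 + 18*t)) dt = 135/8.
Total enclosed area = 7/8 + 135/8 = 71/4.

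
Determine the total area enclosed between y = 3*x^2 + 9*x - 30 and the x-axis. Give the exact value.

The curve meets the x-axis where 3*x^2 + 9*x - 30 = 0, i.e. 3*(x - 2)*(x + 5) = 0, at x = -5, 2.
On [-5, 2] the curve lies below the axis; ∫[-5,2] (3*x^2 + 9*x - 30) dx = -343/2, giving area 343/2.

343/2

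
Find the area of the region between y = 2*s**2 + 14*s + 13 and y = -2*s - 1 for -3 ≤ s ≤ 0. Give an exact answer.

76/3

The difference (2*s**2 + 14*s + 13) - (-2*s - 1) = 2*s**2 + 16*s + 14 changes sign at s = -1 inside [-3, 0], so split the integral there.
∫[-3,-1] (2*s**2 + 16*s + 14) ds = -56/3; the area of that piece is 56/3.
∫[-1,0] (2*s**2 + 16*s + 14) ds = 20/3.
Total area = 56/3 + 20/3 = 76/3.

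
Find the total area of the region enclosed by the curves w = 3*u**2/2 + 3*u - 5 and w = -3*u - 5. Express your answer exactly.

Set the curves equal: 3*u**2/2 + 3*u - 5 = -3*u - 5, so 3*u**2/2 + 6*u = 0, which factors as 3*u*(u + 4)/2 = 0. The curves meet at u = -4, 0.
On [-4, 0], w = -3*u - 5 is on top; that piece has area ∫[-4,0] (-(3*u**2/2 + 6*u)) du = 16.

16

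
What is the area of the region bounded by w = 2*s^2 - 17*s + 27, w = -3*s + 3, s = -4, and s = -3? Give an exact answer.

293/3

On [-4, -3], (2*s^2 - 17*s + 27) - (-3*s + 3) = 2*s^2 - 14*s + 24 is ≥ 0 throughout, so the area is a single integral of |2*s^2 - 14*s + 24|.
∫[-4,-3] (2*s^2 - 14*s + 24) ds = 293/3.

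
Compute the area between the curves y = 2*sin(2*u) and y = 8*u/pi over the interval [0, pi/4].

1 - pi/4

On [0, pi/4], (2*sin(2*u)) - (8*u/pi) = -8*u/pi + 2*sin(2*u) is ≥ 0 throughout, so the area is a single integral of |-8*u/pi + 2*sin(2*u)|.
∫[0,pi/4] (-8*u/pi + 2*sin(2*u)) du = 1 - pi/4.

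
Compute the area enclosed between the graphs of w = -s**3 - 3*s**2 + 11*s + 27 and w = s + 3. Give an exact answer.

407/4

Set the curves equal: -s**3 - 3*s**2 + 11*s + 27 = s + 3, so -s**3 - 3*s**2 + 10*s + 24 = 0, which factors as -(s - 3)*(s + 2)*(s + 4) = 0. The curves meet at s = -4, -2, 3.
On [-4, -2], w = s + 3 is on top; that piece has area ∫[-4,-2] (-(-s**3 - 3*s**2 + 10*s + 24)) ds = 8.
On [-2, 3], w = -s**3 - 3*s**2 + 11*s + 27 is on top; that piece has area ∫[-2,3] (-s**3 - 3*s**2 + 10*s + 24) ds = 375/4.
Total enclosed area = 8 + 375/4 = 407/4.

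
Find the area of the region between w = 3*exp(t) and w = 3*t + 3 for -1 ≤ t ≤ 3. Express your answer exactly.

-24 - 3*exp(-1) + 3*exp(3)

On [-1, 3], (3*exp(t)) - (3*t + 3) = -3*t + 3*exp(t) - 3 is ≥ 0 throughout, so the area is a single integral of |-3*t + 3*exp(t) - 3|.
∫[-1,3] (-3*t + 3*exp(t) - 3) dt = -24 - 3*exp(-1) + 3*exp(3).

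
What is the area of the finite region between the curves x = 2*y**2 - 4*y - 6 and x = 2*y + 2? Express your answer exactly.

125/3

Both boundary curves give x as a function of y, so integrate with respect to y. Setting them equal: 2*y**2 - 6*y - 8 = 0, i.e. 2*(y - 4)*(y + 1) = 0, so they meet at y = -1, 4.
For y in [-1, 4], x = 2*y**2 - 4*y - 6 is on the left; area = ∫[-1,4] (-(2*y**2 - 6*y - 8)) dy = 125/3.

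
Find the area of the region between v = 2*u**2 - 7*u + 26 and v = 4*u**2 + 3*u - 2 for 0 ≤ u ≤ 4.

The difference (2*u**2 - 7*u + 26) - (4*u**2 + 3*u - 2) = -2*u**2 - 10*u + 28 changes sign at u = 2 inside [0, 4], so split the integral there.
∫[0,2] (-2*u**2 - 10*u + 28) du = 92/3.
∫[2,4] (-2*u**2 - 10*u + 28) du = -124/3; the area of that piece is 124/3.
Total area = 92/3 + 124/3 = 72.

72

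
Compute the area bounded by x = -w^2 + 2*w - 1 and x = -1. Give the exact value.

Both boundary curves give x as a function of w, so integrate with respect to w. Setting them equal: -w^2 + 2*w = 0, i.e. -w*(w - 2) = 0, so they meet at w = 0, 2.
For w in [0, 2], x = -w^2 + 2*w - 1 is on the right; area = ∫[0,2] (-w^2 + 2*w) dw = 4/3.

4/3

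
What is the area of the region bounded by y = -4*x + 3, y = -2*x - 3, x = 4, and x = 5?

3

On [4, 5], (-4*x + 3) - (-2*x - 3) = -2*x + 6 is ≤ 0 throughout, so the area is a single integral of |-2*x + 6|.
∫[4,5] (-2*x + 6) dx = -3; the area of that piece is 3.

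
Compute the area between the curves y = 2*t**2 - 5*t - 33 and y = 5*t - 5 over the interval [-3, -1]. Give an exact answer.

The difference (2*t**2 - 5*t - 33) - (5*t - 5) = 2*t**2 - 10*t - 28 changes sign at t = -2 inside [-3, -1], so split the integral there.
∫[-3,-2] (2*t**2 - 10*t - 28) dt = 29/3.
∫[-2,-1] (2*t**2 - 10*t - 28) dt = -25/3; the area of that piece is 25/3.
Total area = 29/3 + 25/3 = 18.

18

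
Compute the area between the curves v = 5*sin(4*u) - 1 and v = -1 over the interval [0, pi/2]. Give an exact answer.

5

The difference (5*sin(4*u) - 1) - (-1) = 5*sin(4*u) changes sign at u = pi/4 inside [0, pi/2], so split the integral there.
∫[0,pi/4] (5*sin(4*u)) du = 5/2.
∫[pi/4,pi/2] (5*sin(4*u)) du = -5/2; the area of that piece is 5/2.
Total area = 5/2 + 5/2 = 5.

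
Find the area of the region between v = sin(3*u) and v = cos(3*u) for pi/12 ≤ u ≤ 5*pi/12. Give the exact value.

2*sqrt(2)/3

On [pi/12, 5*pi/12], (sin(3*u)) - (cos(3*u)) = sin(3*u) - cos(3*u) is ≥ 0 throughout, so the area is a single integral of |sin(3*u) - cos(3*u)|.
∫[pi/12,5*pi/12] (sin(3*u) - cos(3*u)) du = 2*sqrt(2)/3.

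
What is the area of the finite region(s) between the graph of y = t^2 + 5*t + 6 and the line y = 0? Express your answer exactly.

1/6

The curve meets the t-axis where t^2 + 5*t + 6 = 0, i.e. (t + 2)*(t + 3) = 0, at t = -3, -2.
On [-3, -2] the curve lies below the axis; ∫[-3,-2] (t^2 + 5*t + 6) dt = -1/6, giving area 1/6.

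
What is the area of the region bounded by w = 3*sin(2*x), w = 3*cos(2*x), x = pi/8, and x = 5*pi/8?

On [pi/8, 5*pi/8], (3*sin(2*x)) - (3*cos(2*x)) = 3*sin(2*x) - 3*cos(2*x) is ≥ 0 throughout, so the area is a single integral of |3*sin(2*x) - 3*cos(2*x)|.
∫[pi/8,5*pi/8] (3*sin(2*x) - 3*cos(2*x)) dx = 3*sqrt(2).

3*sqrt(2)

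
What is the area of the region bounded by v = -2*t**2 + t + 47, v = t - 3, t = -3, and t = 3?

On [-3, 3], (-2*t**2 + t + 47) - (t - 3) = -2*t**2 + 50 is ≥ 0 throughout, so the area is a single integral of |-2*t**2 + 50|.
∫[-3,3] (-2*t**2 + 50) dt = 264.

264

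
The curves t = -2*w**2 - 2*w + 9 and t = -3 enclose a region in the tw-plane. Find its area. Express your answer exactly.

Both boundary curves give t as a function of w, so integrate with respect to w. Setting them equal: -2*w**2 - 2*w + 12 = 0, i.e. -2*(w - 2)*(w + 3) = 0, so they meet at w = -3, 2.
For w in [-3, 2], t = -2*w**2 - 2*w + 9 is on the right; area = ∫[-3,2] (-2*w**2 - 2*w + 12) dw = 125/3.

125/3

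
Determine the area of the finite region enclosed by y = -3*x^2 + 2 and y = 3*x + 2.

1/2

Set the curves equal: -3*x^2 + 2 = 3*x + 2, so -3*x^2 - 3*x = 0, which factors as -3*x*(x + 1) = 0. The curves meet at x = -1, 0.
On [-1, 0], y = -3*x^2 + 2 is on top; that piece has area ∫[-1,0] (-3*x^2 - 3*x) dx = 1/2.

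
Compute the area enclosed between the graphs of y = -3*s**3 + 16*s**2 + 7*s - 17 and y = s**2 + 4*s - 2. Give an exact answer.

148

Set the curves equal: -3*s**3 + 16*s**2 + 7*s - 17 = s**2 + 4*s - 2, so -3*s**3 + 15*s**2 + 3*s - 15 = 0, which factors as -3*(s - 5)*(s - 1)*(s + 1) = 0. The curves meet at s = -1, 1, 5.
On [-1, 1], y = s**2 + 4*s - 2 is on top; that piece has area ∫[-1,1] (-(-3*s**3 + 15*s**2 + 3*s - 15)) ds = 20.
On [1, 5], y = -3*s**3 + 16*s**2 + 7*s - 17 is on top; that piece has area ∫[1,5] (-3*s**3 + 15*s**2 + 3*s - 15) ds = 128.
Total enclosed area = 20 + 128 = 148.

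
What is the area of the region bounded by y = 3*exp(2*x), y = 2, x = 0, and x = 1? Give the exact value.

On [0, 1], (3*exp(2*x)) - (2) = 3*exp(2*x) - 2 is ≥ 0 throughout, so the area is a single integral of |3*exp(2*x) - 2|.
∫[0,1] (3*exp(2*x) - 2) dx = -7/2 + 3*exp(2)/2.

-7/2 + 3*exp(2)/2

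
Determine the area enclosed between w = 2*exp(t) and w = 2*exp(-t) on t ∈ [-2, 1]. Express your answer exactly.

-8 + 2*exp(-2) + 2*exp(-1) + 2*exp(1) + 2*exp(2)

The difference (2*exp(t)) - (2*exp(-t)) = 2*exp(t) - 2*exp(-t) changes sign at t = 0 inside [-2, 1], so split the integral there.
∫[-2,0] (2*exp(t) - 2*exp(-t)) dt = -2*exp(2) - 2*exp(-2) + 4; the area of that piece is -4 + 2*exp(-2) + 2*exp(2).
∫[0,1] (2*exp(t) - 2*exp(-t)) dt = -4 + 2*exp(-1) + 2*exp(1).
Total area = (-4 + 2*exp(-2) + 2*exp(2)) + (-4 + 2*exp(-1) + 2*exp(1)) = -8 + 2*exp(-2) + 2*exp(-1) + 2*exp(1) + 2*exp(2).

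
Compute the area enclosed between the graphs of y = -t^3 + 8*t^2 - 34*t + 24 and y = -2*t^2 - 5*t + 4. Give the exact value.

71/6

Set the curves equal: -t^3 + 8*t^2 - 34*t + 24 = -2*t^2 - 5*t + 4, so -t^3 + 10*t^2 - 29*t + 20 = 0, which factors as -(t - 5)*(t - 4)*(t - 1) = 0. The curves meet at t = 1, 4, 5.
On [1, 4], y = -2*t^2 - 5*t + 4 is on top; that piece has area ∫[1,4] (-(-t^3 + 10*t^2 - 29*t + 20)) dt = 45/4.
On [4, 5], y = -t^3 + 8*t^2 - 34*t + 24 is on top; that piece has area ∫[4,5] (-t^3 + 10*t^2 - 29*t + 20) dt = 7/12.
Total enclosed area = 45/4 + 7/12 = 71/6.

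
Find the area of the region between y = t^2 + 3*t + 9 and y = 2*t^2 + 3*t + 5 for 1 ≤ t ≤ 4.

37/3

The difference (t^2 + 3*t + 9) - (2*t^2 + 3*t + 5) = -t^2 + 4 changes sign at t = 2 inside [1, 4], so split the integral there.
∫[1,2] (-t^2 + 4) dt = 5/3.
∫[2,4] (-t^2 + 4) dt = -32/3; the area of that piece is 32/3.
Total area = 5/3 + 32/3 = 37/3.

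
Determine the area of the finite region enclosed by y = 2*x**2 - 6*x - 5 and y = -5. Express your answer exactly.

9

Set the curves equal: 2*x**2 - 6*x - 5 = -5, so 2*x**2 - 6*x = 0, which factors as 2*x*(x - 3) = 0. The curves meet at x = 0, 3.
On [0, 3], y = -5 is on top; that piece has area ∫[0,3] (-(2*x**2 - 6*x)) dx = 9.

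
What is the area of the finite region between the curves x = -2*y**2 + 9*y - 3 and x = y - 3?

64/3

Both boundary curves give x as a function of y, so integrate with respect to y. Setting them equal: -2*y**2 + 8*y = 0, i.e. -2*y*(y - 4) = 0, so they meet at y = 0, 4.
For y in [0, 4], x = -2*y**2 + 9*y - 3 is on the right; area = ∫[0,4] (-2*y**2 + 8*y) dy = 64/3.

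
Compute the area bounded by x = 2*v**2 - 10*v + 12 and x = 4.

Both boundary curves give x as a function of v, so integrate with respect to v. Setting them equal: 2*v**2 - 10*v + 8 = 0, i.e. 2*(v - 4)*(v - 1) = 0, so they meet at v = 1, 4.
For v in [1, 4], x = 2*v**2 - 10*v + 12 is on the left; area = ∫[1,4] (-(2*v**2 - 10*v + 8)) dv = 9.

9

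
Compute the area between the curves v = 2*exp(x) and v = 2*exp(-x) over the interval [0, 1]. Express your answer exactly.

On [0, 1], (2*exp(x)) - (2*exp(-x)) = 2*exp(x) - 2*exp(-x) is ≥ 0 throughout, so the area is a single integral of |2*exp(x) - 2*exp(-x)|.
∫[0,1] (2*exp(x) - 2*exp(-x)) dx = -4 + 2*exp(-1) + 2*exp(1).

-4 + 2*exp(-1) + 2*exp(1)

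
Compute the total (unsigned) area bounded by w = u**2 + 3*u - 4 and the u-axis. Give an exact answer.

The curve meets the u-axis where u**2 + 3*u - 4 = 0, i.e. (u - 1)*(u + 4) = 0, at u = -4, 1.
On [-4, 1] the curve lies below the axis; ∫[-4,1] (u**2 + 3*u - 4) du = -125/6, giving area 125/6.

125/6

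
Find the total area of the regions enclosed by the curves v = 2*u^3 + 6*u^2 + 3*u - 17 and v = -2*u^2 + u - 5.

Set the curves equal: 2*u^3 + 6*u^2 + 3*u - 17 = -2*u^2 + u - 5, so 2*u^3 + 8*u^2 + 2*u - 12 = 0, which factors as 2*(u - 1)*(u + 2)*(u + 3) = 0. The curves meet at u = -3, -2, 1.
On [-3, -2], v = 2*u^3 + 6*u^2 + 3*u - 17 is on top; that piece has area ∫[-3,-2] (2*u^3 + 8*u^2 + 2*u - 12) du = 7/6.
On [-2, 1], v = -2*u^2 + u - 5 is on top; that piece has area ∫[-2,1] (-(2*u^3 + 8*u^2 + 2*u - 12)) du = 45/2.
Total enclosed area = 7/6 + 45/2 = 71/3.

71/3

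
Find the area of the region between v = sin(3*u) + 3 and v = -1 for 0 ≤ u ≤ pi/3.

On [0, pi/3], (sin(3*u) + 3) - (-1) = sin(3*u) + 4 is ≥ 0 throughout, so the area is a single integral of |sin(3*u) + 4|.
∫[0,pi/3] (sin(3*u) + 4) du = 2/3 + 4*pi/3.

2/3 + 4*pi/3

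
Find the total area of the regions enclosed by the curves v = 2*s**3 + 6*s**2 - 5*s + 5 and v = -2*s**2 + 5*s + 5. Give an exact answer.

Set the curves equal: 2*s**3 + 6*s**2 - 5*s + 5 = -2*s**2 + 5*s + 5, so 2*s**3 + 8*s**2 - 10*s = 0, which factors as 2*s*(s - 1)*(s + 5) = 0. The curves meet at s = -5, 0, 1.
On [-5, 0], v = 2*s**3 + 6*s**2 - 5*s + 5 is on top; that piece has area ∫[-5,0] (2*s**3 + 8*s**2 - 10*s) ds = 875/6.
On [0, 1], v = -2*s**2 + 5*s + 5 is on top; that piece has area ∫[0,1] (-(2*s**3 + 8*s**2 - 10*s)) ds = 11/6.
Total enclosed area = 875/6 + 11/6 = 443/3.

443/3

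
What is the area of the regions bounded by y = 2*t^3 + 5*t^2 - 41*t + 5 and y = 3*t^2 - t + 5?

2521/6

Set the curves equal: 2*t^3 + 5*t^2 - 41*t + 5 = 3*t^2 - t + 5, so 2*t^3 + 2*t^2 - 40*t = 0, which factors as 2*t*(t - 4)*(t + 5) = 0. The curves meet at t = -5, 0, 4.
On [-5, 0], y = 2*t^3 + 5*t^2 - 41*t + 5 is on top; that piece has area ∫[-5,0] (2*t^3 + 2*t^2 - 40*t) dt = 1625/6.
On [0, 4], y = 3*t^2 - t + 5 is on top; that piece has area ∫[0,4] (-(2*t^3 + 2*t^2 - 40*t)) dt = 448/3.
Total enclosed area = 1625/6 + 448/3 = 2521/6.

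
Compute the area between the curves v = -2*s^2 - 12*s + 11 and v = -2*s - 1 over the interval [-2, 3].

The difference (-2*s^2 - 12*s + 11) - (-2*s - 1) = -2*s^2 - 10*s + 12 changes sign at s = 1 inside [-2, 3], so split the integral there.
∫[-2,1] (-2*s^2 - 10*s + 12) ds = 45.
∫[1,3] (-2*s^2 - 10*s + 12) ds = -100/3; the area of that piece is 100/3.
Total area = 45 + 100/3 = 235/3.

235/3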